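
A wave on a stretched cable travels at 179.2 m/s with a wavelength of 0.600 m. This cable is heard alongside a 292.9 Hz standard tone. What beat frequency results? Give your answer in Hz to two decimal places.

5.77 Hz

Source frequency f = v/λ = 179.2/0.600 = 298.6667 Hz.
f_beat = |298.6667 − 292.9| = 5.77 Hz.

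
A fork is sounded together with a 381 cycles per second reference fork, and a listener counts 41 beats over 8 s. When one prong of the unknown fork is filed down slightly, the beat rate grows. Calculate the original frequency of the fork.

Beat frequency = 41/8 = 5.125 Hz.
|f − 381| = 5.125, so the fork was at either 375.875 Hz or 386.125 Hz.
Filing a prong removes mass and raises the fork's frequency; the adjustment raises the fork's frequency.
The beat rate rose, so the adjustment moved the fork further from 381 Hz — it was already above the reference.

386.125 Hz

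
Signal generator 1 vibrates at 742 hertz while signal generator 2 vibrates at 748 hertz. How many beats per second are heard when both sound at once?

f_beat = |f₁ − f₂|.
|742 − 748| = 6 Hz.

6 Hz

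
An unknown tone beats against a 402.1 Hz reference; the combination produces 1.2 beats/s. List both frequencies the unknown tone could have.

400.9 Hz or 403.3 Hz

|f − 402.1| = 1.2, so f = 402.1 ± 1.2.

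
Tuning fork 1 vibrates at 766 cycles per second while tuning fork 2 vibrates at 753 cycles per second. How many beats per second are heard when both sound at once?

13 Hz

Beats arise from superposition of two nearby frequencies; the beat rate is |f₁ − f₂|.
|766 − 753| = 13 Hz.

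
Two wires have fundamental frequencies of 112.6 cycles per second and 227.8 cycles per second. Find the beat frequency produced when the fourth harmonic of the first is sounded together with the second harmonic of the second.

5.2 Hz

Fourth harmonic of the first: 4·112.6 = 450.4 Hz.
Second harmonic of the second: 2·227.8 = 455.6 Hz.
f_beat = |450.4 − 455.6| = 5.2 Hz.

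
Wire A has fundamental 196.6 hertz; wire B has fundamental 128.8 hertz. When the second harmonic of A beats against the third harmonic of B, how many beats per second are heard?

6.8 Hz

Second harmonic of the first: 2·196.6 = 393.2 Hz.
Third harmonic of the second: 3·128.8 = 386.4 Hz.
f_beat = |393.2 − 386.4| = 6.8 Hz.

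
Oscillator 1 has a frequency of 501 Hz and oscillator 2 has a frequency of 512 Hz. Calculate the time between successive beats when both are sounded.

0.091 s

f_beat = |501 − 512| = 11 Hz.
Beat period T = 1 / f_beat = 1 / 11 s.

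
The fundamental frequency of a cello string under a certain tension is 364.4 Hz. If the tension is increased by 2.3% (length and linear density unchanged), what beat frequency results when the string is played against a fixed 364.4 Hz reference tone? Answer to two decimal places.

4.17 Hz

For a string, f ∝ √T, so the new frequency is 364.4·√1.023 = 368.5668 Hz.
f_beat = |368.5668 − 364.4| = 4.17 Hz.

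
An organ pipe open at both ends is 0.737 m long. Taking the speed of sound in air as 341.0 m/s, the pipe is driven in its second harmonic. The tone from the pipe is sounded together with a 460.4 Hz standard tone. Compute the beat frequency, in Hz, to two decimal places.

Open pipe: f_n = n·v/(2L) = 2·341.0/(2·0.737) = 462.6866 Hz.
f_beat = |462.6866 − 460.4| = 2.29 Hz.

2.29 Hz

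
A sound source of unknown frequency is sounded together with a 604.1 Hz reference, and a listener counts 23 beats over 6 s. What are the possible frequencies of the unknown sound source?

Beat frequency = 23/6 = 3.8333 Hz.
|f − 604.1| = 3.8333, so f = 604.1 ± 3.8333.

600.2667 Hz or 607.9333 Hz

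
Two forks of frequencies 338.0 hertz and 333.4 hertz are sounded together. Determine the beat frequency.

4.6 Hz

Beats arise from superposition of two nearby frequencies; the beat rate is |f₁ − f₂|.
|338.0 − 333.4| = 4.6 Hz.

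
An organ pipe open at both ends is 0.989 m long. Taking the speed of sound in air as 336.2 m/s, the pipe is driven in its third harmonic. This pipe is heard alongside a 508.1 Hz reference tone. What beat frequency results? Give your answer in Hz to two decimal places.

1.81 Hz

Open pipe: f_n = n·v/(2L) = 3·336.2/(2·0.989) = 509.9090 Hz.
f_beat = |509.9090 − 508.1| = 1.81 Hz.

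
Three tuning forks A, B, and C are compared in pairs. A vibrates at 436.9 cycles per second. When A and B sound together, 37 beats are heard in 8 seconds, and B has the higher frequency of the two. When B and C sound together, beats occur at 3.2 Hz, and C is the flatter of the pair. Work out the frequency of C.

A–B: Beat frequency = 37/8 = 4.625 Hz.
B is above A, so f_B = 436.9 + 4.625 = 441.525 Hz.
C is below B, so f_C = 441.525 − 3.2 = 438.325 Hz.

438.325 Hz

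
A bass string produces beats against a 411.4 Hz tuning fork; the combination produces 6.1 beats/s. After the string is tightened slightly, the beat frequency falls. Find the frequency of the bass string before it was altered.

|f − 411.4| = 6.1, so the bass string was at either 405.3 Hz or 417.5 Hz.
Increasing tension raises a string's frequency; the adjustment raises the bass string's frequency.
The beat rate fell, so the adjustment moved the bass string toward 411.4 Hz — it must have started below the reference.

405.3 Hz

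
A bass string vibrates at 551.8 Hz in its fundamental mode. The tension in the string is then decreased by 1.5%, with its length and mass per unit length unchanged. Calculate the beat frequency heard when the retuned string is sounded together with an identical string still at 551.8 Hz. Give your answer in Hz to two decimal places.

4.15 Hz

For a string, f ∝ √T, so the new frequency is 551.8·√0.985 = 547.6459 Hz.
f_beat = |547.6459 − 551.8| = 4.15 Hz.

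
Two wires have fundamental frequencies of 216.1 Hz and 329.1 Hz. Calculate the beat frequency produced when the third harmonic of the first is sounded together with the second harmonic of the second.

9.9 Hz

Third harmonic of the first: 3·216.1 = 648.3 Hz.
Second harmonic of the second: 2·329.1 = 658.2 Hz.
f_beat = |648.3 − 658.2| = 9.9 Hz.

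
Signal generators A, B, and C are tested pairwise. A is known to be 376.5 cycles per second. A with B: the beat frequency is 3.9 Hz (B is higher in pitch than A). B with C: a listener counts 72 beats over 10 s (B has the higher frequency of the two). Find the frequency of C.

B is above A, so f_B = 376.5 + 3.9 = 380.4 Hz.
B–C: Beat frequency = 72/10 = 7.2 Hz.
C is below B, so f_C = 380.4 − 7.2 = 373.2 Hz.

373.2 Hz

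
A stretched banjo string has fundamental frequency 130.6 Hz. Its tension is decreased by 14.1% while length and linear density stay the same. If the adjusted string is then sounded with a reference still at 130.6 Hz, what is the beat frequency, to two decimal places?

9.56 Hz

For a string, f ∝ √T, so the new frequency is 130.6·√0.859 = 121.0430 Hz.
f_beat = |121.0430 − 130.6| = 9.56 Hz.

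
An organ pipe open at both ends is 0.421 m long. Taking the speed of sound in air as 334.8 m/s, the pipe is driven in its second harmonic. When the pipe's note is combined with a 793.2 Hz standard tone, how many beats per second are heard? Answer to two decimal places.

Open pipe: f_n = n·v/(2L) = 2·334.8/(2·0.421) = 795.2494 Hz.
f_beat = |795.2494 − 793.2| = 2.05 Hz.

2.05 Hz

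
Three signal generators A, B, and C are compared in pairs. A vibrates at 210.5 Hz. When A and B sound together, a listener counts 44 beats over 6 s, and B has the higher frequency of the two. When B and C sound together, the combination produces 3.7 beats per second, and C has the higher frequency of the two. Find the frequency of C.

A–B: Beat frequency = 44/6 = 7.3333 Hz.
B is above A, so f_B = 210.5 + 7.3333 = 217.8333 Hz.
C is above B, so f_C = 217.8333 + 3.7 = 221.5333 Hz.

221.5333 Hz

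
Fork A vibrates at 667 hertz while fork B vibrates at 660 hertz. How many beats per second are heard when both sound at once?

7 Hz

Beats arise from superposition of two nearby frequencies; the beat rate is |f₁ − f₂|.
|667 − 660| = 7 Hz.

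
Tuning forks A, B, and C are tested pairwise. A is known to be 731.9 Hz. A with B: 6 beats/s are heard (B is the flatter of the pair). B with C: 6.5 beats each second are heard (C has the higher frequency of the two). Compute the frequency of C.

B is below A, so f_B = 731.9 − 6 = 725.9 Hz.
C is above B, so f_C = 725.9 + 6.5 = 732.4 Hz.

732.4 Hz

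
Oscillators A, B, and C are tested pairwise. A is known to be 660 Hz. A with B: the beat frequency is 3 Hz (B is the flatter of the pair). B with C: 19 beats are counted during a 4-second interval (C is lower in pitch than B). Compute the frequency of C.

B is below A, so f_B = 660 − 3 = 657 Hz.
B–C: Beat frequency = 19/4 = 4.75 Hz.
C is below B, so f_C = 657 − 4.75 = 652.25 Hz.

652.25 Hz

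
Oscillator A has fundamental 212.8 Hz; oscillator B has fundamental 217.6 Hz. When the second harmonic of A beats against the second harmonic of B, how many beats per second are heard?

Second harmonic of the first: 2·212.8 = 425.6 Hz.
Second harmonic of the second: 2·217.6 = 435.2 Hz.
f_beat = |425.6 − 435.2| = 9.6 Hz.

9.6 Hz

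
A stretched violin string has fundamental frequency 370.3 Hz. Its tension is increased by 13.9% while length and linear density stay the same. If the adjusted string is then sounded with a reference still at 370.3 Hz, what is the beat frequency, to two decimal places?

24.90 Hz

For a string, f ∝ √T, so the new frequency is 370.3·√1.139 = 395.1988 Hz.
f_beat = |395.1988 − 370.3| = 24.90 Hz.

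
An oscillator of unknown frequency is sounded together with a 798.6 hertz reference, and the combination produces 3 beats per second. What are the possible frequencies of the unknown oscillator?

795.6 Hz or 801.6 Hz

|f − 798.6| = 3, so f = 798.6 ± 3.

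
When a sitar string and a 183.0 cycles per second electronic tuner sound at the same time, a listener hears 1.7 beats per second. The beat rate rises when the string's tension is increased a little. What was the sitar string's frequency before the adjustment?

|f − 183.0| = 1.7, so the sitar string was at either 181.3 Hz or 184.7 Hz.
Higher tension means higher frequency; the adjustment raises the sitar string's frequency.
The beat rate rose, so the adjustment moved the sitar string further from 183.0 Hz — it was already above the reference.

184.7 Hz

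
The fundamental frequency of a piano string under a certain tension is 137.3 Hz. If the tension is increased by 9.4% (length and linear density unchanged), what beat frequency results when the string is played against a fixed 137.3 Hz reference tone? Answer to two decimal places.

6.31 Hz

For a string, f ∝ √T, so the new frequency is 137.3·√1.094 = 143.6082 Hz.
f_beat = |143.6082 − 137.3| = 6.31 Hz.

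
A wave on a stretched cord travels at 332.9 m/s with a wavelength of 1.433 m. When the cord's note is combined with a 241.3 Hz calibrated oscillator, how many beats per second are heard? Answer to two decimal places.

Source frequency f = v/λ = 332.9/1.433 = 232.3098 Hz.
f_beat = |232.3098 − 241.3| = 8.99 Hz.

8.99 Hz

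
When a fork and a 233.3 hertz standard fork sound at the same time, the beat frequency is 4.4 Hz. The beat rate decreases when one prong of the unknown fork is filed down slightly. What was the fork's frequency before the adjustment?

228.9 Hz

|f − 233.3| = 4.4, so the fork was at either 228.9 Hz or 237.7 Hz.
Filing a prong removes mass and raises the fork's frequency; the adjustment raises the fork's frequency.
The beat rate fell, so the adjustment moved the fork toward 233.3 Hz — it must have started below the reference.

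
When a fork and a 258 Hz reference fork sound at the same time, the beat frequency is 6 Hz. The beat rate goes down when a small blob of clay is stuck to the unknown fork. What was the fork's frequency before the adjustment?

|f − 258| = 6, so the fork was at either 252 Hz or 264 Hz.
Adding mass to a fork lowers its frequency; the adjustment lowers the fork's frequency.
The beat rate fell, so the adjustment moved the fork toward 258 Hz — it must have started above the reference.

264 Hz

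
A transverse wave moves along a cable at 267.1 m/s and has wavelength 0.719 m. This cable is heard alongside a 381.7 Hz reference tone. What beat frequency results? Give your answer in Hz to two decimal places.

Source frequency f = v/λ = 267.1/0.719 = 371.4882 Hz.
f_beat = |371.4882 − 381.7| = 10.21 Hz.

10.21 Hz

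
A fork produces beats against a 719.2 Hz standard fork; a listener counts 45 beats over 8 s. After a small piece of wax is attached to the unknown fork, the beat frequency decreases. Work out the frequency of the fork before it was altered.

724.825 Hz

Beat frequency = 45/8 = 5.625 Hz.
|f − 719.2| = 5.625, so the fork was at either 713.575 Hz or 724.825 Hz.
Loading a fork with wax lowers its frequency; the adjustment lowers the fork's frequency.
The beat rate fell, so the adjustment moved the fork toward 719.2 Hz — it must have started above the reference.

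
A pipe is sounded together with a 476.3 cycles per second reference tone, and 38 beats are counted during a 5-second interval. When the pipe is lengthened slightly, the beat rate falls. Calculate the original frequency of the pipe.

483.9 Hz

Beat frequency = 38/5 = 7.6 Hz.
|f − 476.3| = 7.6, so the pipe was at either 468.7 Hz or 483.9 Hz.
A longer pipe has a lower fundamental; the adjustment lowers the pipe's frequency.
The beat rate fell, so the adjustment moved the pipe toward 476.3 Hz — it must have started above the reference.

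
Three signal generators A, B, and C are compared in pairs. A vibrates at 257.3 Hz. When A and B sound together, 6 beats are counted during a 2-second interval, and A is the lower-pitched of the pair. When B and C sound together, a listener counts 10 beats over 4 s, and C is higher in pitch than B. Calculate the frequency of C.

262.8 Hz

A–B: Beat frequency = 6/2 = 3 Hz.
B is above A, so f_B = 257.3 + 3 = 260.3 Hz.
B–C: Beat frequency = 10/4 = 2.5 Hz.
C is above B, so f_C = 260.3 + 2.5 = 262.8 Hz.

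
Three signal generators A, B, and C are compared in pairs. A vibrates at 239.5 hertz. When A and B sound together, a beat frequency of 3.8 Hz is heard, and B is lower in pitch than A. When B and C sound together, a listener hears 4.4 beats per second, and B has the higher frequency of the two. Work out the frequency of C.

B is below A, so f_B = 239.5 − 3.8 = 235.7 Hz.
C is below B, so f_C = 235.7 − 4.4 = 231.3 Hz.

231.3 Hz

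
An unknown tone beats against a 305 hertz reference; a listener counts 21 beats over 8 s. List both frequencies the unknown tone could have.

302.375 Hz or 307.625 Hz

Beat frequency = 21/8 = 2.625 Hz.
|f − 305| = 2.625, so f = 305 ± 2.625.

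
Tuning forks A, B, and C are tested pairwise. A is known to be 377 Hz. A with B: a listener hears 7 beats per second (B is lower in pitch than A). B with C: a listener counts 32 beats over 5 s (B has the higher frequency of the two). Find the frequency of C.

B is below A, so f_B = 377 − 7 = 370 Hz.
B–C: Beat frequency = 32/5 = 6.4 Hz.
C is below B, so f_C = 370 − 6.4 = 363.6 Hz.

363.6 Hz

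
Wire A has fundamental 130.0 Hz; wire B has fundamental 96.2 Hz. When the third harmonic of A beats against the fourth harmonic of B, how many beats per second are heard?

Third harmonic of the first: 3·130.0 = 390.0 Hz.
Fourth harmonic of the second: 4·96.2 = 384.8 Hz.
f_beat = |390.0 − 384.8| = 5.2 Hz.

5.2 Hz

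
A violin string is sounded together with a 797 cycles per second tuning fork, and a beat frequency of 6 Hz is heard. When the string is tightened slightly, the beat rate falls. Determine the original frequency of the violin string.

|f − 797| = 6, so the violin string was at either 791 Hz or 803 Hz.
Increasing tension raises a string's frequency; the adjustment raises the violin string's frequency.
The beat rate fell, so the adjustment moved the violin string toward 797 Hz — it must have started below the reference.

791 Hz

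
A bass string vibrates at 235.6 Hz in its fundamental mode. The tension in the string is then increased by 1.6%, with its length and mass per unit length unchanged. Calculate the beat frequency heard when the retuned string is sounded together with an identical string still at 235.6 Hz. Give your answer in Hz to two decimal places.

For a string, f ∝ √T, so the new frequency is 235.6·√1.016 = 237.4773 Hz.
f_beat = |237.4773 − 235.6| = 1.88 Hz.

1.88 Hz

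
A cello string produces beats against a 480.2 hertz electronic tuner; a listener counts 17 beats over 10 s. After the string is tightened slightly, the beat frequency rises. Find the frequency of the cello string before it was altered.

481.9 Hz

Beat frequency = 17/10 = 1.7 Hz.
|f − 480.2| = 1.7, so the cello string was at either 478.5 Hz or 481.9 Hz.
Increasing tension raises a string's frequency; the adjustment raises the cello string's frequency.
The beat rate rose, so the adjustment moved the cello string further from 480.2 Hz — it was already above the reference.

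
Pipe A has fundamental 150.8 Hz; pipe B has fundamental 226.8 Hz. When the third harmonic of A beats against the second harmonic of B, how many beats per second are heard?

1.2 Hz

Third harmonic of the first: 3·150.8 = 452.4 Hz.
Second harmonic of the second: 2·226.8 = 453.6 Hz.
f_beat = |452.4 − 453.6| = 1.2 Hz.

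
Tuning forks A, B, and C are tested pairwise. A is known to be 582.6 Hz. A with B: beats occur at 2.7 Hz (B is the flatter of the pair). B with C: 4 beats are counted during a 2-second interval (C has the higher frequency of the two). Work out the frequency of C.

581.9 Hz

B is below A, so f_B = 582.6 − 2.7 = 579.9 Hz.
B–C: Beat frequency = 4/2 = 2 Hz.
C is above B, so f_C = 579.9 + 2 = 581.9 Hz.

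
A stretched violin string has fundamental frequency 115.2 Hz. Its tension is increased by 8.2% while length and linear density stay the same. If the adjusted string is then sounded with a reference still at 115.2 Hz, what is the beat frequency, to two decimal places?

4.63 Hz

For a string, f ∝ √T, so the new frequency is 115.2·√1.082 = 119.8302 Hz.
f_beat = |119.8302 − 115.2| = 4.63 Hz.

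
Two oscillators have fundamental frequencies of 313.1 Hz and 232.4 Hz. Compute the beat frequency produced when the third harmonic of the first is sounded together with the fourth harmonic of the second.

9.7 Hz

Third harmonic of the first: 3·313.1 = 939.3 Hz.
Fourth harmonic of the second: 4·232.4 = 929.6 Hz.
f_beat = |939.3 − 929.6| = 9.7 Hz.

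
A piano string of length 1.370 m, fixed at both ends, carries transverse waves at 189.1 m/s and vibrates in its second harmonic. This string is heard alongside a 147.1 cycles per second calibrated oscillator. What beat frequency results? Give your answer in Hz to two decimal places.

For a string fixed at both ends, f_n = n·v/(2L) = 2·189.1/(2·1.370) = 138.0292 Hz.
f_beat = |138.0292 − 147.1| = 9.07 Hz.

9.07 Hz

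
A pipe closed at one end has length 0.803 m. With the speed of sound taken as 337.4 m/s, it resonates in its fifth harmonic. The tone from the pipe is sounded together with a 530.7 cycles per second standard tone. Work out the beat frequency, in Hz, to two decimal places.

Closed pipe (odd harmonics): f_n = n·v/(4L) = 5·337.4/(4·0.803) = 525.2179 Hz.
f_beat = |525.2179 − 530.7| = 5.48 Hz.

5.48 Hz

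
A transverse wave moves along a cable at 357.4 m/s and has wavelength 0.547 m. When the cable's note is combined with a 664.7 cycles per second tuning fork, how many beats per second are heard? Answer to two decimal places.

11.32 Hz

Source frequency f = v/λ = 357.4/0.547 = 653.3821 Hz.
f_beat = |653.3821 − 664.7| = 11.32 Hz.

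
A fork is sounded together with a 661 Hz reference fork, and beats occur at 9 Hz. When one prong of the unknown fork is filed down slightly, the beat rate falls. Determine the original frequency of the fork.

|f − 661| = 9, so the fork was at either 652 Hz or 670 Hz.
Filing a prong removes mass and raises the fork's frequency; the adjustment raises the fork's frequency.
The beat rate fell, so the adjustment moved the fork toward 661 Hz — it must have started below the reference.

652 Hz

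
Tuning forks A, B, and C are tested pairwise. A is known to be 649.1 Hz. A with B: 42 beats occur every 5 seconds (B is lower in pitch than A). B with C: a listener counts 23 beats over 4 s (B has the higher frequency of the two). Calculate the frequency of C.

A–B: Beat frequency = 42/5 = 8.4 Hz.
B is below A, so f_B = 649.1 − 8.4 = 640.7 Hz.
B–C: Beat frequency = 23/4 = 5.75 Hz.
C is below B, so f_C = 640.7 − 5.75 = 634.95 Hz.

634.95 Hz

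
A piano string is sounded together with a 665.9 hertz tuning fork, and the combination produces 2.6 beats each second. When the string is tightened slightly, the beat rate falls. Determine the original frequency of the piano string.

663.3 Hz

|f − 665.9| = 2.6, so the piano string was at either 663.3 Hz or 668.5 Hz.
Increasing tension raises a string's frequency; the adjustment raises the piano string's frequency.
The beat rate fell, so the adjustment moved the piano string toward 665.9 Hz — it must have started below the reference.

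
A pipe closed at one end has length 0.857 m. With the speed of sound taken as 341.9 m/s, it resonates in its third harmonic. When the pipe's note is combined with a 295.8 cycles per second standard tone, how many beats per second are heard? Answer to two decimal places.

3.41 Hz

Closed pipe (odd harmonics): f_n = n·v/(4L) = 3·341.9/(4·0.857) = 299.2124 Hz.
f_beat = |299.2124 − 295.8| = 3.41 Hz.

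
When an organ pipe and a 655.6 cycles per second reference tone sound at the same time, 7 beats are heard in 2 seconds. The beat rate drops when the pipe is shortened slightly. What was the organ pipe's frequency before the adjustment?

Beat frequency = 7/2 = 3.5 Hz.
|f − 655.6| = 3.5, so the organ pipe was at either 652.1 Hz or 659.1 Hz.
A shorter pipe has a higher fundamental; the adjustment raises the organ pipe's frequency.
The beat rate fell, so the adjustment moved the organ pipe toward 655.6 Hz — it must have started below the reference.

652.1 Hz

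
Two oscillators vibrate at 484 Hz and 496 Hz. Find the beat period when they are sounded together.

0.083 s

f_beat = |484 − 496| = 12 Hz.
Beat period T = 1 / f_beat = 1 / 12 s.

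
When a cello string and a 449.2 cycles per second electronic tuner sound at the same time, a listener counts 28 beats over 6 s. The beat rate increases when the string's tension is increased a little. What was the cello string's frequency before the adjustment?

453.8667 Hz

Beat frequency = 28/6 = 4.6667 Hz.
|f − 449.2| = 4.6667, so the cello string was at either 444.5333 Hz or 453.8667 Hz.
Higher tension means higher frequency; the adjustment raises the cello string's frequency.
The beat rate rose, so the adjustment moved the cello string further from 449.2 Hz — it was already above the reference.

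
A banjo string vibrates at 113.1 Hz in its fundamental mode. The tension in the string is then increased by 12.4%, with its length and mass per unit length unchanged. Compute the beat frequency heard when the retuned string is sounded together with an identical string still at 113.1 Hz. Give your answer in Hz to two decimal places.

6.81 Hz

For a string, f ∝ √T, so the new frequency is 113.1·√1.124 = 119.9073 Hz.
f_beat = |119.9073 − 113.1| = 6.81 Hz.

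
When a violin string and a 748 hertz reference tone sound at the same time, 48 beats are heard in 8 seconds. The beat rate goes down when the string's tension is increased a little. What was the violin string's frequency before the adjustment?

Beat frequency = 48/8 = 6 Hz.
|f − 748| = 6, so the violin string was at either 742 Hz or 754 Hz.
Higher tension means higher frequency; the adjustment raises the violin string's frequency.
The beat rate fell, so the adjustment moved the violin string toward 748 Hz — it must have started below the reference.

742 Hz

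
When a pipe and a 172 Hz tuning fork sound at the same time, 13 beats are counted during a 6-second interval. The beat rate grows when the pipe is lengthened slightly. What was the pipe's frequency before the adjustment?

Beat frequency = 13/6 = 2.1667 Hz.
|f − 172| = 2.1667, so the pipe was at either 169.8333 Hz or 174.1667 Hz.
A longer pipe has a lower fundamental; the adjustment lowers the pipe's frequency.
The beat rate rose, so the adjustment moved the pipe further from 172 Hz — it was already below the reference.

169.8333 Hz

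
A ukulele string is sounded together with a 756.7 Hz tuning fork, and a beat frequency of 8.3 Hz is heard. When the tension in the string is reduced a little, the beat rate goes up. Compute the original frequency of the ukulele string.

748.4 Hz

|f − 756.7| = 8.3, so the ukulele string was at either 748.4 Hz or 765 Hz.
Lower tension means lower frequency; the adjustment lowers the ukulele string's frequency.
The beat rate rose, so the adjustment moved the ukulele string further from 756.7 Hz — it was already below the reference.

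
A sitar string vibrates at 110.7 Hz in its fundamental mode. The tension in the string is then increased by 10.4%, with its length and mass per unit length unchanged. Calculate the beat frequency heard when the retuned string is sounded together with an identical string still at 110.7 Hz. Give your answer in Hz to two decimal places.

5.61 Hz

For a string, f ∝ √T, so the new frequency is 110.7·√1.104 = 116.3140 Hz.
f_beat = |116.3140 − 110.7| = 5.61 Hz.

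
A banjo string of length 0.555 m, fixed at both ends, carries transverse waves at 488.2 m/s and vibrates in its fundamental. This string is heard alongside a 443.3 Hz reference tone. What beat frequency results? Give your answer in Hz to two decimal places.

For a string fixed at both ends, f_n = n·v/(2L) = 1·488.2/(2·0.555) = 439.8198 Hz.
f_beat = |439.8198 − 443.3| = 3.48 Hz.

3.48 Hz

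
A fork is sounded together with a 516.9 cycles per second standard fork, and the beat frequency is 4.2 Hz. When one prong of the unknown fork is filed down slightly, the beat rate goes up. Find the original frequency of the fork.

521.1 Hz

|f − 516.9| = 4.2, so the fork was at either 512.7 Hz or 521.1 Hz.
Filing a prong removes mass and raises the fork's frequency; the adjustment raises the fork's frequency.
The beat rate rose, so the adjustment moved the fork further from 516.9 Hz — it was already above the reference.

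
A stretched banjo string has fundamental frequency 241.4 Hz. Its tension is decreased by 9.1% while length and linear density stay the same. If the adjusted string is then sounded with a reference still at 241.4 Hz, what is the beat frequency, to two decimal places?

For a string, f ∝ √T, so the new frequency is 241.4·√0.909 = 230.1544 Hz.
f_beat = |230.1544 − 241.4| = 11.25 Hz.

11.25 Hz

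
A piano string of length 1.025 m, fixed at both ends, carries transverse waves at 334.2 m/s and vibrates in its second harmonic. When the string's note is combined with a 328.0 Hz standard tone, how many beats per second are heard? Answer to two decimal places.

1.95 Hz

For a string fixed at both ends, f_n = n·v/(2L) = 2·334.2/(2·1.025) = 326.0488 Hz.
f_beat = |326.0488 − 328.0| = 1.95 Hz.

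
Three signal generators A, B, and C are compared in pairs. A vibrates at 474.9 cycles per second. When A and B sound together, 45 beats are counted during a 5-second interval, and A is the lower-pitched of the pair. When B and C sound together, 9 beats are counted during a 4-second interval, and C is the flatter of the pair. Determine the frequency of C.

481.65 Hz

A–B: Beat frequency = 45/5 = 9 Hz.
B is above A, so f_B = 474.9 + 9 = 483.9 Hz.
B–C: Beat frequency = 9/4 = 2.25 Hz.
C is below B, so f_C = 483.9 − 2.25 = 481.65 Hz.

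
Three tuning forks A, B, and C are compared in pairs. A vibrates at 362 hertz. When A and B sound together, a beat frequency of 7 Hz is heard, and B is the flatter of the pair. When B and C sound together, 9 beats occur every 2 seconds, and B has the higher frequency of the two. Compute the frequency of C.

B is below A, so f_B = 362 − 7 = 355 Hz.
B–C: Beat frequency = 9/2 = 4.5 Hz.
C is below B, so f_C = 355 − 4.5 = 350.5 Hz.

350.5 Hz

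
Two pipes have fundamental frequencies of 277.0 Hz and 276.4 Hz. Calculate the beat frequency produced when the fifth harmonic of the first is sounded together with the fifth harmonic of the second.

3.0 Hz

Fifth harmonic of the first: 5·277.0 = 1385.0 Hz.
Fifth harmonic of the second: 5·276.4 = 1382.0 Hz.
f_beat = |1385.0 − 1382.0| = 3.0 Hz.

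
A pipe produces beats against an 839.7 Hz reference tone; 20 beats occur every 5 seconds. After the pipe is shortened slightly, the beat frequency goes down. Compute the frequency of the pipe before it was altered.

Beat frequency = 20/5 = 4 Hz.
|f − 839.7| = 4, so the pipe was at either 835.7 Hz or 843.7 Hz.
A shorter pipe has a higher fundamental; the adjustment raises the pipe's frequency.
The beat rate fell, so the adjustment moved the pipe toward 839.7 Hz — it must have started below the reference.

835.7 Hz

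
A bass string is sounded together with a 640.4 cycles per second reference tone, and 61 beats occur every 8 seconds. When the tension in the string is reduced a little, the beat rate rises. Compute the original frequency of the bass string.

Beat frequency = 61/8 = 7.625 Hz.
|f − 640.4| = 7.625, so the bass string was at either 632.775 Hz or 648.025 Hz.
Lower tension means lower frequency; the adjustment lowers the bass string's frequency.
The beat rate rose, so the adjustment moved the bass string further from 640.4 Hz — it was already below the reference.

632.775 Hz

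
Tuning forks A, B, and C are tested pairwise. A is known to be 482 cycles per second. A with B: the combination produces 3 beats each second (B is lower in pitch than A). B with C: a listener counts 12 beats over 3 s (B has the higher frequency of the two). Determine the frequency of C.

B is below A, so f_B = 482 − 3 = 479 Hz.
B–C: Beat frequency = 12/3 = 4 Hz.
C is below B, so f_C = 479 − 4 = 475 Hz.

475 Hz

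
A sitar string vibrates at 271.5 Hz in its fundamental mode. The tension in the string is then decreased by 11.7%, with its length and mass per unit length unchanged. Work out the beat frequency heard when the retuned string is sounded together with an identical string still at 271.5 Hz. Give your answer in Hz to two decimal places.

16.38 Hz

For a string, f ∝ √T, so the new frequency is 271.5·√0.883 = 255.1233 Hz.
f_beat = |255.1233 − 271.5| = 16.38 Hz.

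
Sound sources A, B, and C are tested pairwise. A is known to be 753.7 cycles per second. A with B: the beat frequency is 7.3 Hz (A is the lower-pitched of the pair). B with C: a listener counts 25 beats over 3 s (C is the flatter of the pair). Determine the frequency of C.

B is above A, so f_B = 753.7 + 7.3 = 761 Hz.
B–C: Beat frequency = 25/3 = 8.3333 Hz.
C is below B, so f_C = 761 − 8.3333 = 752.6667 Hz.

752.6667 Hz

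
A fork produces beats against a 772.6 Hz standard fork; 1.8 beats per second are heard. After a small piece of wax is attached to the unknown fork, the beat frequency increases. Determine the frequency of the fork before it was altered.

770.8 Hz

|f − 772.6| = 1.8, so the fork was at either 770.8 Hz or 774.4 Hz.
Loading a fork with wax lowers its frequency; the adjustment lowers the fork's frequency.
The beat rate rose, so the adjustment moved the fork further from 772.6 Hz — it was already below the reference.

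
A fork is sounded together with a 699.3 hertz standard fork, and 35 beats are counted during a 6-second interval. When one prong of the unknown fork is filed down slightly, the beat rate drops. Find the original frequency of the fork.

693.4667 Hz

Beat frequency = 35/6 = 5.8333 Hz.
|f − 699.3| = 5.8333, so the fork was at either 693.4667 Hz or 705.1333 Hz.
Filing a prong removes mass and raises the fork's frequency; the adjustment raises the fork's frequency.
The beat rate fell, so the adjustment moved the fork toward 699.3 Hz — it must have started below the reference.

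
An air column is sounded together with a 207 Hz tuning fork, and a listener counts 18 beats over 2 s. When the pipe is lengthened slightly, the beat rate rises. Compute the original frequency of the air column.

198 Hz

Beat frequency = 18/2 = 9 Hz.
|f − 207| = 9, so the air column was at either 198 Hz or 216 Hz.
A longer pipe has a lower fundamental; the adjustment lowers the air column's frequency.
The beat rate rose, so the adjustment moved the air column further from 207 Hz — it was already below the reference.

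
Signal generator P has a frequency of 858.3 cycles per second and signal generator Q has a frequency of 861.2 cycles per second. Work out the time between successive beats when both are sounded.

f_beat = |858.3 − 861.2| = 2.9 Hz.
Beat period T = 1 / f_beat = 1 / 2.9 s.

0.345 s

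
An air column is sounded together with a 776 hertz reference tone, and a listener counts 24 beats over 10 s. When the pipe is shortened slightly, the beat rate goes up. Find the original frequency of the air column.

778.4 Hz

Beat frequency = 24/10 = 2.4 Hz.
|f − 776| = 2.4, so the air column was at either 773.6 Hz or 778.4 Hz.
A shorter pipe has a higher fundamental; the adjustment raises the air column's frequency.
The beat rate rose, so the adjustment moved the air column further from 776 Hz — it was already above the reference.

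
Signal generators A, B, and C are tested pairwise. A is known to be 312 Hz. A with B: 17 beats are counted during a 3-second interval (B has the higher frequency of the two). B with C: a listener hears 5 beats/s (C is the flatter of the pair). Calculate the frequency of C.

A–B: Beat frequency = 17/3 = 5.6667 Hz.
B is above A, so f_B = 312 + 5.6667 = 317.6667 Hz.
C is below B, so f_C = 317.6667 − 5 = 312.6667 Hz.

312.6667 Hz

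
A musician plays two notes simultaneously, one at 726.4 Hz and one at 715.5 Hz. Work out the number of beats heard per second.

10.9 Hz

Beats arise from superposition of two nearby frequencies; the beat rate is |f₁ − f₂|.
|726.4 − 715.5| = 10.9 Hz.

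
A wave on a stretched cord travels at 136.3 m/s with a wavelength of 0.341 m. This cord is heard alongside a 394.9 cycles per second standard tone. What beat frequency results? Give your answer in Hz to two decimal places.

4.81 Hz

Source frequency f = v/λ = 136.3/0.341 = 399.7067 Hz.
f_beat = |399.7067 − 394.9| = 4.81 Hz.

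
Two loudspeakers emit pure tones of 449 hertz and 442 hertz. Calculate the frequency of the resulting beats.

f_beat = |f₁ − f₂|.
|449 − 442| = 7 Hz.

7 Hz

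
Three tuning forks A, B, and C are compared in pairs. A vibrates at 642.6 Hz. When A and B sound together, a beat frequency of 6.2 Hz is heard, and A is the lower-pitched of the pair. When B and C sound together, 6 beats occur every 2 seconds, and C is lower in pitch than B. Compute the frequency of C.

B is above A, so f_B = 642.6 + 6.2 = 648.8 Hz.
B–C: Beat frequency = 6/2 = 3 Hz.
C is below B, so f_C = 648.8 − 3 = 645.8 Hz.

645.8 Hz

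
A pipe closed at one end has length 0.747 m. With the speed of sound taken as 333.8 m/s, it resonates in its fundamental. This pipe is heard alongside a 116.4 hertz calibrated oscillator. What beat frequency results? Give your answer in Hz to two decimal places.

Closed pipe (odd harmonics): f_n = n·v/(4L) = 1·333.8/(4·0.747) = 111.7135 Hz.
f_beat = |111.7135 − 116.4| = 4.69 Hz.

4.69 Hz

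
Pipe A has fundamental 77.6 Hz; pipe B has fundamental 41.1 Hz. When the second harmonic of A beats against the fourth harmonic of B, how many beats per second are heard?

9.2 Hz

Second harmonic of the first: 2·77.6 = 155.2 Hz.
Fourth harmonic of the second: 4·41.1 = 164.4 Hz.
f_beat = |155.2 − 164.4| = 9.2 Hz.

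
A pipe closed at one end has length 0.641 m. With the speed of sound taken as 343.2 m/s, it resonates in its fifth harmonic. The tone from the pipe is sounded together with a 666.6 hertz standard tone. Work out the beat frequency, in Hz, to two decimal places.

Closed pipe (odd harmonics): f_n = n·v/(4L) = 5·343.2/(4·0.641) = 669.2668 Hz.
f_beat = |669.2668 − 666.6| = 2.67 Hz.

2.67 Hz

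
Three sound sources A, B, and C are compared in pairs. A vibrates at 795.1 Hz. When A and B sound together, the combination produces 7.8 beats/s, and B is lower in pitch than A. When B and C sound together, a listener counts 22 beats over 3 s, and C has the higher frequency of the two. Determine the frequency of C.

B is below A, so f_B = 795.1 − 7.8 = 787.3 Hz.
B–C: Beat frequency = 22/3 = 7.3333 Hz.
C is above B, so f_C = 787.3 + 7.3333 = 794.6333 Hz.

794.6333 Hz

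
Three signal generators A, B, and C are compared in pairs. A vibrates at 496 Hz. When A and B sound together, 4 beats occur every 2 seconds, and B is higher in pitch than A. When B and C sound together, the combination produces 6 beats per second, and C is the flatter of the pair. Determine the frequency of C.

A–B: Beat frequency = 4/2 = 2 Hz.
B is above A, so f_B = 496 + 2 = 498 Hz.
C is below B, so f_C = 498 − 6 = 492 Hz.

492 Hz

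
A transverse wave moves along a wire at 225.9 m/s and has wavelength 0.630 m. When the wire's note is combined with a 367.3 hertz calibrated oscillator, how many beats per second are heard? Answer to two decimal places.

Source frequency f = v/λ = 225.9/0.630 = 358.5714 Hz.
f_beat = |358.5714 − 367.3| = 8.73 Hz.

8.73 Hz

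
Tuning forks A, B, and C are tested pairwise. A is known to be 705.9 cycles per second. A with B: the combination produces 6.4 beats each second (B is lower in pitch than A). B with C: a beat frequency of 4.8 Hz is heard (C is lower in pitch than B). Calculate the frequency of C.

B is below A, so f_B = 705.9 − 6.4 = 699.5 Hz.
C is below B, so f_C = 699.5 − 4.8 = 694.7 Hz.

694.7 Hz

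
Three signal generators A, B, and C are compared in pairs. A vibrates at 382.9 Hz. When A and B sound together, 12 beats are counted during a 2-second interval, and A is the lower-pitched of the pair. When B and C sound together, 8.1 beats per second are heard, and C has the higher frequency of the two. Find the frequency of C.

397 Hz

A–B: Beat frequency = 12/2 = 6 Hz.
B is above A, so f_B = 382.9 + 6 = 388.9 Hz.
C is above B, so f_C = 388.9 + 8.1 = 397 Hz.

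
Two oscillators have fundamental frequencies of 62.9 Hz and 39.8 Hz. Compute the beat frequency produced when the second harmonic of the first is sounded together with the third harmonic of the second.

6.4 Hz

Second harmonic of the first: 2·62.9 = 125.8 Hz.
Third harmonic of the second: 3·39.8 = 119.4 Hz.
f_beat = |125.8 − 119.4| = 6.4 Hz.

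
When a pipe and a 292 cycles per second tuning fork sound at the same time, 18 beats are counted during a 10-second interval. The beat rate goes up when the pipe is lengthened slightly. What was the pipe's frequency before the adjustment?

Beat frequency = 18/10 = 1.8 Hz.
|f − 292| = 1.8, so the pipe was at either 290.2 Hz or 293.8 Hz.
A longer pipe has a lower fundamental; the adjustment lowers the pipe's frequency.
The beat rate rose, so the adjustment moved the pipe further from 292 Hz — it was already below the reference.

290.2 Hz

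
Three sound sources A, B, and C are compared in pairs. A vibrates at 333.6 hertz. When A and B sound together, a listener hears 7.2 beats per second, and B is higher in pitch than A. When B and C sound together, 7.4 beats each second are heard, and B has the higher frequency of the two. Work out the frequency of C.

333.4 Hz

B is above A, so f_B = 333.6 + 7.2 = 340.8 Hz.
C is below B, so f_C = 340.8 − 7.4 = 333.4 Hz.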